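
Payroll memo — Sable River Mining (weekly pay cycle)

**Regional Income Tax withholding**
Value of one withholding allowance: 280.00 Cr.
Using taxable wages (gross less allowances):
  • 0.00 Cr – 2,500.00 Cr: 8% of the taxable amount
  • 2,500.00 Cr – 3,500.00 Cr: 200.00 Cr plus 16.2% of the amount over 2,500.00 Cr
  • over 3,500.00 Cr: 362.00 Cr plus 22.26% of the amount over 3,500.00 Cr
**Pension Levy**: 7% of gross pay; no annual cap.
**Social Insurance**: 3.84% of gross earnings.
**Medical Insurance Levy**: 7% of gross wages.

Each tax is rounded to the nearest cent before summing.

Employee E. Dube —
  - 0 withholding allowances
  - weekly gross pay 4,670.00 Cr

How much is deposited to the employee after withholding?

3,214.43 Cr

Regional Income Tax: taxable = 4,670.00 Cr
  362.00 Cr + 22.26% × (4,670.00 Cr − 3,500.00 Cr) = 362.00 Cr + 22.26% × 1,170.00 Cr = 622.44 Cr
Pension Levy: 7% × 4,670.00 Cr = 326.90 Cr
Social Insurance: 3.84% × 4,670.00 Cr = 179.33 Cr
Medical Insurance Levy: 7% × 4,670.00 Cr = 326.90 Cr
Total withheld: 622.44 Cr + 326.90 Cr + 179.33 Cr + 326.90 Cr = 1,455.57 Cr
Net pay: 4,670.00 Cr − 1,455.57 Cr = 3,214.43 Cr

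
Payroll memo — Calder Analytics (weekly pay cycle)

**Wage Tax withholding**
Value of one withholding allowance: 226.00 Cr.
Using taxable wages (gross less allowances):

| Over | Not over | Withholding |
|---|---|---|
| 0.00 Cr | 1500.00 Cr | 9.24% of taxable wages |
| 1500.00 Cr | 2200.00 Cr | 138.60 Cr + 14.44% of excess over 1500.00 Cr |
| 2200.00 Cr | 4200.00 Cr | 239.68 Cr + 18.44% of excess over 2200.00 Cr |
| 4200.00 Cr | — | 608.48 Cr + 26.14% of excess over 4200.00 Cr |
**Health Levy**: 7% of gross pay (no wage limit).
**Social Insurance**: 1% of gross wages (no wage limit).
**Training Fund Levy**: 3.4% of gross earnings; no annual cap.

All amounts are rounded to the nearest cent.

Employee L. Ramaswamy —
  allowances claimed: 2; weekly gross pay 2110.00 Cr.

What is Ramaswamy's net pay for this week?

Wage Tax: taxable = 2110.00 Cr − 2×226.00 Cr = 1658.00 Cr
  138.60 Cr + 14.44% × (1658.00 Cr − 1500.00 Cr) = 138.60 Cr + 14.44% × 158.00 Cr = 161.42 Cr
Health Levy: 7% × 2110.00 Cr = 147.70 Cr
Social Insurance: 1% × 2110.00 Cr = 21.10 Cr
Training Fund Levy: 3.4% × 2110.00 Cr = 71.74 Cr
Total withheld: 161.42 Cr + 147.70 Cr + 21.10 Cr + 71.74 Cr = 401.96 Cr
Net pay: 2110.00 Cr − 401.96 Cr = 1708.04 Cr

1708.04 Cr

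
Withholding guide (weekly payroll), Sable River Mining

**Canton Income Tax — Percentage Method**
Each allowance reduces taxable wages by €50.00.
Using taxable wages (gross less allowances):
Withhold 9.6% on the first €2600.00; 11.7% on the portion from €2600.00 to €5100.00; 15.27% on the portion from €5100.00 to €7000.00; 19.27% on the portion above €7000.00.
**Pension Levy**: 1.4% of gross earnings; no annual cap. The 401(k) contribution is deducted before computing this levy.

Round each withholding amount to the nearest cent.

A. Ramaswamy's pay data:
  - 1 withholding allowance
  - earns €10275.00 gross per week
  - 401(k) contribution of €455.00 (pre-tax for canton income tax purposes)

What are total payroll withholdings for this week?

Canton Income Tax: taxable = €10275.00 − €455.00 − 1×€50.00 = €9770.00
  €832.23 + 19.27% × (€9770.00 − €7000.00) = €832.23 + 19.27% × €2770.00 = €1366.01
Pension Levy: 1.4% × €9820.00 = €137.48
Total: €1366.01 + €137.48 = €1503.49

€1503.49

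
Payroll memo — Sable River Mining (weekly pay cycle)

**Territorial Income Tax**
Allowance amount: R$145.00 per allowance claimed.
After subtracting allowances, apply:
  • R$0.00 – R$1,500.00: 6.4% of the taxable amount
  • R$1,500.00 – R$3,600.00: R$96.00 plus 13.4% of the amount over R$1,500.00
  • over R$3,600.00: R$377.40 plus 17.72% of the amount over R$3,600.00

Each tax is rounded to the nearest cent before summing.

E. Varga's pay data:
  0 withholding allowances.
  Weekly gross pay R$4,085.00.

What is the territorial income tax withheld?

R$463.34

Territorial Income Tax: taxable = R$4,085.00
  R$377.40 + 17.72% × (R$4,085.00 − R$3,600.00) = R$377.40 + 17.72% × R$485.00 = R$463.34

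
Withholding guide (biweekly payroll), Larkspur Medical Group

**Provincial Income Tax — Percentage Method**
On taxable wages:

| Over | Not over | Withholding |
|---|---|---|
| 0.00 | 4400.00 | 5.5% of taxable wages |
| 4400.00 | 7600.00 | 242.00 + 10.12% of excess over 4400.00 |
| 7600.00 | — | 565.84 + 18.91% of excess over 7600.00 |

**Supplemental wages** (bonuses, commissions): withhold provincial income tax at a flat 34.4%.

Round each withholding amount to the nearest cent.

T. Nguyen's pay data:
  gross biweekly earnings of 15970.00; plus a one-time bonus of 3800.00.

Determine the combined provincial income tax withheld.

3455.81

Provincial Income Tax: taxable = 15970.00
  565.84 + 18.91% × (15970.00 − 7600.00) = 565.84 + 18.91% × 8370.00 = 2148.61
Supplemental (34.4% flat on bonus): 34.4% × 3800.00 = 1307.20
Total provincial income tax: 2148.61 + 1307.20 = 3455.81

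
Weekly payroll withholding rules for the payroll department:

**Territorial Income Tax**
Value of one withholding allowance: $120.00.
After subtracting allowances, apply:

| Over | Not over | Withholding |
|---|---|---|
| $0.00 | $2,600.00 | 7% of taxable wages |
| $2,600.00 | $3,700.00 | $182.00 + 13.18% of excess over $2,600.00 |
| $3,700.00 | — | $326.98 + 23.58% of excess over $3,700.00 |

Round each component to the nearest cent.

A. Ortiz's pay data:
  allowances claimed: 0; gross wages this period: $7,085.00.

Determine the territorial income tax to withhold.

$1,125.16

Territorial Income Tax: taxable = $7,085.00
  $326.98 + 23.58% × ($7,085.00 − $3,700.00) = $326.98 + 23.58% × $3,385.00 = $1,125.16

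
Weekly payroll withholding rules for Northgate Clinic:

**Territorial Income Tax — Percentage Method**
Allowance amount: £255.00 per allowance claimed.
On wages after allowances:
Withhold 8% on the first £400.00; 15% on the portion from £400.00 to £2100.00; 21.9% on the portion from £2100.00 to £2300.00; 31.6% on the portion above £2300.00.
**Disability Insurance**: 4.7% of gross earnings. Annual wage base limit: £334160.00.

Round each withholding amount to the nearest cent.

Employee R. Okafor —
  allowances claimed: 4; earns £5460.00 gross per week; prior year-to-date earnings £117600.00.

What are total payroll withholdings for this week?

£1263.66

Territorial Income Tax: taxable = £5460.00 − 4×£255.00 = £4440.00
  £330.80 + 31.6% × (£4440.00 − £2300.00) = £330.80 + 31.6% × £2140.00 = £1007.04
Disability Insurance: 4.7% × £5460.00 = £256.62
Total: £1007.04 + £256.62 = £1263.66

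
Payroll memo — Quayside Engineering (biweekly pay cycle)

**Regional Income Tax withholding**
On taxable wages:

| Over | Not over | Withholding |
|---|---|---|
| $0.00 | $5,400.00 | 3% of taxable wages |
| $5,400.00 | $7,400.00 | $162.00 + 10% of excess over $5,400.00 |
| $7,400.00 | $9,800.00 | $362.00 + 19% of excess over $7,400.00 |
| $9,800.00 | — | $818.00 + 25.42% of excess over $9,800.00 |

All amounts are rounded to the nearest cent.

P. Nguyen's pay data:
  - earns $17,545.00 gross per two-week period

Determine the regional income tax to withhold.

Regional Income Tax: taxable = $17,545.00
  $818.00 + 25.42% × ($17,545.00 − $9,800.00) = $818.00 + 25.42% × $7,745.00 = $2,786.78

$2,786.78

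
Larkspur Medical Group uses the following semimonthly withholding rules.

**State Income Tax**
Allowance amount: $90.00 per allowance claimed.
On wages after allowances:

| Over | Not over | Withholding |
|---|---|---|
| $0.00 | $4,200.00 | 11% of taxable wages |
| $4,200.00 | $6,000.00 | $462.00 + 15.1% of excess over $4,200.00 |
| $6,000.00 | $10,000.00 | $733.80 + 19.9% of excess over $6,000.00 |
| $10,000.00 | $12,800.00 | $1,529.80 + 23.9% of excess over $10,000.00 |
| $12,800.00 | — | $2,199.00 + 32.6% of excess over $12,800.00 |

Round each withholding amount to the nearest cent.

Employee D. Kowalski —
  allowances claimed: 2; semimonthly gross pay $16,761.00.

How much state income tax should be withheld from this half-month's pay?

$3,431.61

State Income Tax: taxable = $16,761.00 − 2×$90.00 = $16,581.00
  $2,199.00 + 32.6% × ($16,581.00 − $12,800.00) = $2,199.00 + 32.6% × $3,781.00 = $3,431.61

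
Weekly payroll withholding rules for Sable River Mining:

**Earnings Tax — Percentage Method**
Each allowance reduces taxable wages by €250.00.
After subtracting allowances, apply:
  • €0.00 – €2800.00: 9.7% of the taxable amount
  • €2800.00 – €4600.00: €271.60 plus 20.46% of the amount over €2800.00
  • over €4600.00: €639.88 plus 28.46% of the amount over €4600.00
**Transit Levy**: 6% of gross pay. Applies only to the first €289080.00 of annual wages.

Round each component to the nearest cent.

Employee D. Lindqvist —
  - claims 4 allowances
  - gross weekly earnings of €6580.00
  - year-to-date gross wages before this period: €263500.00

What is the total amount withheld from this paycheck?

Earnings Tax: taxable = €6580.00 − 4×€250.00 = €5580.00
  €639.88 + 28.46% × (€5580.00 − €4600.00) = €639.88 + 28.46% × €980.00 = €918.79
Transit Levy: 6% × €6580.00 = €394.80
Total: €918.79 + €394.80 = €1313.59

€1313.59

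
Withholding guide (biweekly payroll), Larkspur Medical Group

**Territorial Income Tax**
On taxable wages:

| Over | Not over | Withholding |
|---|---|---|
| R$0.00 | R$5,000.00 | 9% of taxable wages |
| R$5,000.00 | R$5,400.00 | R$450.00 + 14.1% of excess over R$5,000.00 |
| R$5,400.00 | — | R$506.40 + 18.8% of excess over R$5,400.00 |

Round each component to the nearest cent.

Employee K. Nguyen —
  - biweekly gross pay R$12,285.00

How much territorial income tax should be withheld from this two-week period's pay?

Territorial Income Tax: taxable = R$12,285.00
  R$506.40 + 18.8% × (R$12,285.00 − R$5,400.00) = R$506.40 + 18.8% × R$6,885.00 = R$1,800.78

R$1,800.78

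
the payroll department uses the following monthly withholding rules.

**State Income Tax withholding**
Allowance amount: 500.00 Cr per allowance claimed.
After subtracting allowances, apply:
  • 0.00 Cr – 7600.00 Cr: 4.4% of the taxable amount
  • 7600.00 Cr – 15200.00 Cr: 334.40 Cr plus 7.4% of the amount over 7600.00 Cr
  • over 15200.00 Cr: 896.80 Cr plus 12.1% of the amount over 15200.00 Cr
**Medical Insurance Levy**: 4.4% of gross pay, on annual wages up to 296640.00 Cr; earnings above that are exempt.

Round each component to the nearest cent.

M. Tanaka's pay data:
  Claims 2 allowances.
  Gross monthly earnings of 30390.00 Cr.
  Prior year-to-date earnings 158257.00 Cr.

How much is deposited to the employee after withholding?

State Income Tax: taxable = 30390.00 Cr − 2×500.00 Cr = 29390.00 Cr
  896.80 Cr + 12.1% × (29390.00 Cr − 15200.00 Cr) = 896.80 Cr + 12.1% × 14190.00 Cr = 2613.79 Cr
Medical Insurance Levy: 4.4% × 30390.00 Cr = 1337.16 Cr
Total withheld: 2613.79 Cr + 1337.16 Cr = 3950.95 Cr
Net pay: 30390.00 Cr − 3950.95 Cr = 26439.05 Cr

26439.05 Cr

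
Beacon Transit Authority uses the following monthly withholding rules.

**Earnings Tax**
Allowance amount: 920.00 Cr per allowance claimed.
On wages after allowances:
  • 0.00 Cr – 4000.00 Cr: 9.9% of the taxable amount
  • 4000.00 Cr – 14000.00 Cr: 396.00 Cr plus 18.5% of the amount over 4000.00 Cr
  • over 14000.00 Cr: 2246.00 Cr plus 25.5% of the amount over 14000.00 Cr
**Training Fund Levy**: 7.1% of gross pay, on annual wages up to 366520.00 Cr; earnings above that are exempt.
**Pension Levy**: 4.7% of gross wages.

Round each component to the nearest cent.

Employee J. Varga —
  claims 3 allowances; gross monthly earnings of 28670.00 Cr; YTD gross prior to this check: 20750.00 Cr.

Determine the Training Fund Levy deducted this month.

2035.57 Cr

Training Fund Levy: 7.1% × 28670.00 Cr = 2035.57 Cr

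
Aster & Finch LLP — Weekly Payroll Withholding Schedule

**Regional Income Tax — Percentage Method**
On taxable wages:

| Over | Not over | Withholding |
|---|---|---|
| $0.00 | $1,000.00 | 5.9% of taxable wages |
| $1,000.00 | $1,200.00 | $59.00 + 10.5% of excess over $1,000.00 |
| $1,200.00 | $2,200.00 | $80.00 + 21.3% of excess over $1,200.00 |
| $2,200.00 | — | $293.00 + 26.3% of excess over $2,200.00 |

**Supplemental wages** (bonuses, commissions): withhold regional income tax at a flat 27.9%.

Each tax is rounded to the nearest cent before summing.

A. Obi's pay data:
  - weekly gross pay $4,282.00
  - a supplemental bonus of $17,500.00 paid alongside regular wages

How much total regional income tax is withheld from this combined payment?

Regional Income Tax: taxable = $4,282.00
  $293.00 + 26.3% × ($4,282.00 − $2,200.00) = $293.00 + 26.3% × $2,082.00 = $840.57
Supplemental (27.9% flat on bonus): 27.9% × $17,500.00 = $4,882.50
Total regional income tax: $840.57 + $4,882.50 = $5,723.07

$5,723.07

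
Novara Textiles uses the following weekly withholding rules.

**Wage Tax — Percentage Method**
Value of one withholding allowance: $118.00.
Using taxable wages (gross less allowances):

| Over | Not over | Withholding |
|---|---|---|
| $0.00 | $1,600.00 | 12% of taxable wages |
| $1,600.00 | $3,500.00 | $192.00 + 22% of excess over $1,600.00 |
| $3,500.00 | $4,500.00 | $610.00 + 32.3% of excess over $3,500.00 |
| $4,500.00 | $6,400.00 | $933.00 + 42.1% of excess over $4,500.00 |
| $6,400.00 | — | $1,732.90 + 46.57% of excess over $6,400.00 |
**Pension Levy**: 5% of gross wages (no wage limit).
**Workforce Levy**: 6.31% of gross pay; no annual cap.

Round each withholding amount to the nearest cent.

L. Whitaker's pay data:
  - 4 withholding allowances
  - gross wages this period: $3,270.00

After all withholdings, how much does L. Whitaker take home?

$2,444.60

Wage Tax: taxable = $3,270.00 − 4×$118.00 = $2,798.00
  $192.00 + 22% × ($2,798.00 − $1,600.00) = $192.00 + 22% × $1,198.00 = $455.56
Pension Levy: 5% × $3,270.00 = $163.50
Workforce Levy: 6.31% × $3,270.00 = $206.34
Total withheld: $455.56 + $163.50 + $206.34 = $825.40
Net pay: $3,270.00 − $825.40 = $2,444.60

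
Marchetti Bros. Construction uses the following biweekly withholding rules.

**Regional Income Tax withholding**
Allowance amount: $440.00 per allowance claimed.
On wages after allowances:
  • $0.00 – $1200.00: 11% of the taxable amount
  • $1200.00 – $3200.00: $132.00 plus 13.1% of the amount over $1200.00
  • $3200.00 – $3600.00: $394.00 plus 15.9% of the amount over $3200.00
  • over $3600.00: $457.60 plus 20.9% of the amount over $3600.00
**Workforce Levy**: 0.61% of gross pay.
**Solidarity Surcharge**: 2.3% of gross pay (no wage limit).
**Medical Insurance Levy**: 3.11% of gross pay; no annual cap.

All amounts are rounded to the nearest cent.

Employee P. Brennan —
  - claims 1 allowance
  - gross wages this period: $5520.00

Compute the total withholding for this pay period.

$1099.22

Regional Income Tax: taxable = $5520.00 − 1×$440.00 = $5080.00
  $457.60 + 20.9% × ($5080.00 − $3600.00) = $457.60 + 20.9% × $1480.00 = $766.92
Workforce Levy: 0.61% × $5520.00 = $33.67
Solidarity Surcharge: 2.3% × $5520.00 = $126.96
Medical Insurance Levy: 3.11% × $5520.00 = $171.67
Total: $766.92 + $33.67 + $126.96 + $171.67 = $1099.22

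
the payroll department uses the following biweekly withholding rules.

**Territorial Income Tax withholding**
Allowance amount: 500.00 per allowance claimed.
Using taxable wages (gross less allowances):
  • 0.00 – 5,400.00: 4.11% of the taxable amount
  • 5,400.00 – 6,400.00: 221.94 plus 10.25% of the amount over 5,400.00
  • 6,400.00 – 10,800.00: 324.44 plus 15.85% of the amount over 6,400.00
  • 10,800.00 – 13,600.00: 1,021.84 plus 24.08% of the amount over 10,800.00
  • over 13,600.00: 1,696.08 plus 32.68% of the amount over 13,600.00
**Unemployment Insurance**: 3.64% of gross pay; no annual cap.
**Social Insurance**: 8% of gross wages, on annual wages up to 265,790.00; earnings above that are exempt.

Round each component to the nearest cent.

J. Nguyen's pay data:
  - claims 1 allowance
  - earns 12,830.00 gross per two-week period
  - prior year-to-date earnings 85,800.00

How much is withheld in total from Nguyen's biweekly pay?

Territorial Income Tax: taxable = 12,830.00 − 1×500.00 = 12,330.00
  1,021.84 + 24.08% × (12,330.00 − 10,800.00) = 1,021.84 + 24.08% × 1,530.00 = 1,390.26
Unemployment Insurance: 3.64% × 12,830.00 = 467.01
Social Insurance: 8% × 12,830.00 = 1,026.40
Total: 1,390.26 + 467.01 + 1,026.40 = 2,883.67

2,883.67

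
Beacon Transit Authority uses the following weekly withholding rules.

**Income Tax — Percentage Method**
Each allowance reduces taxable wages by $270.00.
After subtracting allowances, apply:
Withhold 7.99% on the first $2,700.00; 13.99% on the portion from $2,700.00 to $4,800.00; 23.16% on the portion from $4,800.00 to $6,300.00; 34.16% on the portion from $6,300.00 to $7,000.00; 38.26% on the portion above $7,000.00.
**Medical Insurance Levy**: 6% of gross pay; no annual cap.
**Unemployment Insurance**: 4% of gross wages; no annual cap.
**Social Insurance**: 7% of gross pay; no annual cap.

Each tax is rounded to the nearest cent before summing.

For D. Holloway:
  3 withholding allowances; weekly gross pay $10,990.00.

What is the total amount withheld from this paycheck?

Income Tax: taxable = $10,990.00 − 3×$270.00 = $10,180.00
  $1,096.04 + 38.26% × ($10,180.00 − $7,000.00) = $1,096.04 + 38.26% × $3,180.00 = $2,312.71
Medical Insurance Levy: 6% × $10,990.00 = $659.40
Unemployment Insurance: 4% × $10,990.00 = $439.60
Social Insurance: 7% × $10,990.00 = $769.30
Total: $2,312.71 + $659.40 + $439.60 + $769.30 = $4,181.01

$4,181.01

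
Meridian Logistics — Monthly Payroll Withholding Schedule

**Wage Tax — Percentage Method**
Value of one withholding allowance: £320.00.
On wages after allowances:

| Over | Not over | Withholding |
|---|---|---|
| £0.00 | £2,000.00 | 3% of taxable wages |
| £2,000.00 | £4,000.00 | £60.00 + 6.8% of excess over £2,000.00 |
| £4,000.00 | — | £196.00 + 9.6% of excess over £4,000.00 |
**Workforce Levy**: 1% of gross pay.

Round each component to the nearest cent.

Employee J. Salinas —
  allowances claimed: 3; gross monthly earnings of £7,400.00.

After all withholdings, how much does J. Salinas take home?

£6,895.76

Wage Tax: taxable = £7,400.00 − 3×£320.00 = £6,440.00
  £196.00 + 9.6% × (£6,440.00 − £4,000.00) = £196.00 + 9.6% × £2,440.00 = £430.24
Workforce Levy: 1% × £7,400.00 = £74.00
Total withheld: £430.24 + £74.00 = £504.24
Net pay: £7,400.00 − £504.24 = £6,895.76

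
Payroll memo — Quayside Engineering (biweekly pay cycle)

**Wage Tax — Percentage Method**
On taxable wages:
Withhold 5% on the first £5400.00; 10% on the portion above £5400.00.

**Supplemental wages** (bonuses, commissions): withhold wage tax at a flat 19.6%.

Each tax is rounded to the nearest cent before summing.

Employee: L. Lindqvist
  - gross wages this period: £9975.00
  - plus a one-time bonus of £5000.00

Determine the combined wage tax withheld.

£1707.50

Wage Tax: taxable = £9975.00
  £270.00 + 10% × (£9975.00 − £5400.00) = £270.00 + 10% × £4575.00 = £727.50
Supplemental (19.6% flat on bonus): 19.6% × £5000.00 = £980.00
Total wage tax: £727.50 + £980.00 = £1707.50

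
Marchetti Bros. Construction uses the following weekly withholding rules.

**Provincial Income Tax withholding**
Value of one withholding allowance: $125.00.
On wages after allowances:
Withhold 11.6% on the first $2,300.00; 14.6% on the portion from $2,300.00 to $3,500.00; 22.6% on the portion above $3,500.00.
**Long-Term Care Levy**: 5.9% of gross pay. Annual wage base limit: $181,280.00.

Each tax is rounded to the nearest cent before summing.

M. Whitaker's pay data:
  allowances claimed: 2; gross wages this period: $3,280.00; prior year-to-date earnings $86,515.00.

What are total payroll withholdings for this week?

$566.90

Provincial Income Tax: taxable = $3,280.00 − 2×$125.00 = $3,030.00
  $266.80 + 14.6% × ($3,030.00 − $2,300.00) = $266.80 + 14.6% × $730.00 = $373.38
Long-Term Care Levy: 5.9% × $3,280.00 = $193.52
Total: $373.38 + $193.52 = $566.90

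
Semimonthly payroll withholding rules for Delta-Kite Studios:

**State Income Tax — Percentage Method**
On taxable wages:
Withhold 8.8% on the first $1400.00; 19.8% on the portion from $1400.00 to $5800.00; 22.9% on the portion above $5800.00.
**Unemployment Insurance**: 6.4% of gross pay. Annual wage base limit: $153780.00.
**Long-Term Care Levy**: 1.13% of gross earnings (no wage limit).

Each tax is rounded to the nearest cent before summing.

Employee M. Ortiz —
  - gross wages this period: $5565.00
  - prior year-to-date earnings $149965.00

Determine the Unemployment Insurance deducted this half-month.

$244.16

Unemployment Insurance: cap $153780.00 − YTD $149965.00 = $3815.00 subject; 6.4% × $3815.00 = $244.16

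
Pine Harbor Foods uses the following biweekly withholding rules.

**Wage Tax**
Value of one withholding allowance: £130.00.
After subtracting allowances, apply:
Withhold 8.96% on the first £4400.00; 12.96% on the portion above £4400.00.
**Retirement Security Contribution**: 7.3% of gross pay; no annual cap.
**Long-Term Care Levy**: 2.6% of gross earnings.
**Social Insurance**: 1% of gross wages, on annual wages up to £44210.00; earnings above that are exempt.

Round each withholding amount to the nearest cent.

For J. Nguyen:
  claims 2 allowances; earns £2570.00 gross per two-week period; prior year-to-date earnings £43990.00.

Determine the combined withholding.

Wage Tax: taxable = £2570.00 − 2×£130.00 = £2310.00
  8.96% × £2310.00 = £206.98
Retirement Security Contribution: 7.3% × £2570.00 = £187.61
Long-Term Care Levy: 2.6% × £2570.00 = £66.82
Social Insurance: cap £44210.00 − YTD £43990.00 = £220.00 subject; 1% × £220.00 = £2.20
Total: £206.98 + £187.61 + £66.82 + £2.20 = £463.61

£463.61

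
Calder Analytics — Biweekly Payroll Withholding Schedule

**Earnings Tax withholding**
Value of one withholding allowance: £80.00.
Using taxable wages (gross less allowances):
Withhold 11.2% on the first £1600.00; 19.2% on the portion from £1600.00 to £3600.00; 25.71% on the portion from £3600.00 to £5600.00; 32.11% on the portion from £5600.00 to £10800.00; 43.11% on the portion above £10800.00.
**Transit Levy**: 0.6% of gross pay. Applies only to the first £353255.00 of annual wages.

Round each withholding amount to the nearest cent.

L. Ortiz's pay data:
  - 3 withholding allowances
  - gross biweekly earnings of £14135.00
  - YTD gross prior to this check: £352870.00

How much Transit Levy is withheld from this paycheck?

£2.31

Transit Levy: cap £353255.00 − YTD £352870.00 = £385.00 subject; 0.6% × £385.00 = £2.31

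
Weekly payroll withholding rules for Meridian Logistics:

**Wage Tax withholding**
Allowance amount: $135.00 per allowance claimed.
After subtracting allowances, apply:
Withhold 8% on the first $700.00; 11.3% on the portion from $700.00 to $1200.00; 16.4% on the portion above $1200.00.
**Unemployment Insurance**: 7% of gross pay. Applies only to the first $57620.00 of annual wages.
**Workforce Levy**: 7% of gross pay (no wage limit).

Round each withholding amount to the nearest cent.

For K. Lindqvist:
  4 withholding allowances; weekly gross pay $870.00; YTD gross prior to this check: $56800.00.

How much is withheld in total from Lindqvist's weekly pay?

$144.70

Wage Tax: taxable = $870.00 − 4×$135.00 = $330.00
  8% × $330.00 = $26.40
Unemployment Insurance: cap $57620.00 − YTD $56800.00 = $820.00 subject; 7% × $820.00 = $57.40
Workforce Levy: 7% × $870.00 = $60.90
Total: $26.40 + $57.40 + $60.90 = $144.70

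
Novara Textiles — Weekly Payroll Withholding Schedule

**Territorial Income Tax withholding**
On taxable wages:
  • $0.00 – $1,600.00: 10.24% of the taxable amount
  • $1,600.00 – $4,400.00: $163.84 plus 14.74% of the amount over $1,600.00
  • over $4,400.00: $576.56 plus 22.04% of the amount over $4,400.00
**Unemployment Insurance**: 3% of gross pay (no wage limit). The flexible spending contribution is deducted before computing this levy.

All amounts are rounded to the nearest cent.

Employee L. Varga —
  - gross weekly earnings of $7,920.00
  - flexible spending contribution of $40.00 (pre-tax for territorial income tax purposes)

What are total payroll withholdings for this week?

$1,579.95

Territorial Income Tax: taxable = $7,920.00 − $40.00 = $7,880.00
  $576.56 + 22.04% × ($7,880.00 − $4,400.00) = $576.56 + 22.04% × $3,480.00 = $1,343.55
Unemployment Insurance: 3% × $7,880.00 = $236.40
Total: $1,343.55 + $236.40 = $1,579.95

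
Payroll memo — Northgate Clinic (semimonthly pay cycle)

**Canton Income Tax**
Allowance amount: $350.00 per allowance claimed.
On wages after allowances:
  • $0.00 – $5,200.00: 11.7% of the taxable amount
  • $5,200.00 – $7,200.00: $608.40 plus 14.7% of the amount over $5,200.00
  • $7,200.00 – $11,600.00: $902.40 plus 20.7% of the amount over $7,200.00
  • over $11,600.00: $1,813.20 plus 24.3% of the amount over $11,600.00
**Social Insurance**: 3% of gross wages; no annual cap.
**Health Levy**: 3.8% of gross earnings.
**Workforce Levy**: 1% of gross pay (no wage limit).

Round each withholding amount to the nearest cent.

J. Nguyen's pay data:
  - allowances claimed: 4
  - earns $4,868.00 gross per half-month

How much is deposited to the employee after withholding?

Canton Income Tax: taxable = $4,868.00 − 4×$350.00 = $3,468.00
  11.7% × $3,468.00 = $405.76
Social Insurance: 3% × $4,868.00 = $146.04
Health Levy: 3.8% × $4,868.00 = $184.98
Workforce Levy: 1% × $4,868.00 = $48.68
Total withheld: $405.76 + $146.04 + $184.98 + $48.68 = $785.46
Net pay: $4,868.00 − $785.46 = $4,082.54

$4,082.54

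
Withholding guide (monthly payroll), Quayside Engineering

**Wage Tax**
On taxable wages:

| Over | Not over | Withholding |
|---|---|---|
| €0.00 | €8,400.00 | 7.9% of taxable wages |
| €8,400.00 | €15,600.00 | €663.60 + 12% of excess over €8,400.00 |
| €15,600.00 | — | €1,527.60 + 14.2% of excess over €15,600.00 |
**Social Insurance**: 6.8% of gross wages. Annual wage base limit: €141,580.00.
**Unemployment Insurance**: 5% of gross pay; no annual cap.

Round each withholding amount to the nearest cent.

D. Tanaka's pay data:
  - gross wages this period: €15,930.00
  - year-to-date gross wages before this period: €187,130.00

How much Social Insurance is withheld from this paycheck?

€0.00

Social Insurance: YTD €187,130.00 ≥ cap €141,580.00 → €0.00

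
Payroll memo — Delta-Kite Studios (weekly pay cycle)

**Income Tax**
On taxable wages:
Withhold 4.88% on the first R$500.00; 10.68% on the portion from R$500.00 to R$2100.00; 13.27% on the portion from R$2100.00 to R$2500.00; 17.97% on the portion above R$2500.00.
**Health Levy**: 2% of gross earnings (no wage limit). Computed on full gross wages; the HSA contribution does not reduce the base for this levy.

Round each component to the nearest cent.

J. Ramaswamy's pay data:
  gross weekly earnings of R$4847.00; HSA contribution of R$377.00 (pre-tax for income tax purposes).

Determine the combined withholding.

Income Tax: taxable = R$4847.00 − R$377.00 = R$4470.00
  R$248.36 + 17.97% × (R$4470.00 − R$2500.00) = R$248.36 + 17.97% × R$1970.00 = R$602.37
Health Levy: 2% × R$4847.00 = R$96.94
Total: R$602.37 + R$96.94 = R$699.31

R$699.31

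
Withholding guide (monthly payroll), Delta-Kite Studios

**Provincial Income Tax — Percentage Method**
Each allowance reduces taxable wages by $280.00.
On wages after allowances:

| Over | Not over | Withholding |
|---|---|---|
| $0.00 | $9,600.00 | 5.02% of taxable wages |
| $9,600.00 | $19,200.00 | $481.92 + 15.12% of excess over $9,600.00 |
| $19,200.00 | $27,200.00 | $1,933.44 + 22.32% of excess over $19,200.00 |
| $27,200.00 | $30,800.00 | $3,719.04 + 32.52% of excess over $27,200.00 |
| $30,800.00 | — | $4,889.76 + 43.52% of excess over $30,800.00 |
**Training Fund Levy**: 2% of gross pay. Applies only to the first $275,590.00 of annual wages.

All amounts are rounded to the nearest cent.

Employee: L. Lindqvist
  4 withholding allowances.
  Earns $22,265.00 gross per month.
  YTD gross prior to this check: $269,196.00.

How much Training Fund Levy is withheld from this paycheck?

Training Fund Levy: cap $275,590.00 − YTD $269,196.00 = $6,394.00 subject; 2% × $6,394.00 = $127.88

$127.88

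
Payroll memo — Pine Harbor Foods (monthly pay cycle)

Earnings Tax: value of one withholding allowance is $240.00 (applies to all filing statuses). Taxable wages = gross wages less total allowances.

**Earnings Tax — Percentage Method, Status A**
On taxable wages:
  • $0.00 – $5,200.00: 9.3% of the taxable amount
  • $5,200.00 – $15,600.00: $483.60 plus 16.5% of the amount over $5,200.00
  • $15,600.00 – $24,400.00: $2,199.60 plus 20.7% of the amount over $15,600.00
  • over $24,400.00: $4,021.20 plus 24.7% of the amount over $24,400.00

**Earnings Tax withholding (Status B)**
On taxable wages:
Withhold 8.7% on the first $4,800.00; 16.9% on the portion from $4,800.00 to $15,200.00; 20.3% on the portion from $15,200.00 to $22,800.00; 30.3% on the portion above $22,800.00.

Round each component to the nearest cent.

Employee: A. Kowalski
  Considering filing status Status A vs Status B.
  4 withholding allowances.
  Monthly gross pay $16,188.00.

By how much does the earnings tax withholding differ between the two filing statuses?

Earnings Tax (Status A): taxable = $16,188.00 − 4×$240.00 = $15,228.00
  $483.60 + 16.5% × ($15,228.00 − $5,200.00) = $483.60 + 16.5% × $10,028.00 = $2,138.22
Earnings Tax (Status B): taxable = $16,188.00 − 4×$240.00 = $15,228.00
  $2,175.20 + 20.3% × ($15,228.00 − $15,200.00) = $2,175.20 + 20.3% × $28.00 = $2,180.88
Difference: |$2,138.22 − $2,180.88| = $42.66 (higher under Status B)

$42.66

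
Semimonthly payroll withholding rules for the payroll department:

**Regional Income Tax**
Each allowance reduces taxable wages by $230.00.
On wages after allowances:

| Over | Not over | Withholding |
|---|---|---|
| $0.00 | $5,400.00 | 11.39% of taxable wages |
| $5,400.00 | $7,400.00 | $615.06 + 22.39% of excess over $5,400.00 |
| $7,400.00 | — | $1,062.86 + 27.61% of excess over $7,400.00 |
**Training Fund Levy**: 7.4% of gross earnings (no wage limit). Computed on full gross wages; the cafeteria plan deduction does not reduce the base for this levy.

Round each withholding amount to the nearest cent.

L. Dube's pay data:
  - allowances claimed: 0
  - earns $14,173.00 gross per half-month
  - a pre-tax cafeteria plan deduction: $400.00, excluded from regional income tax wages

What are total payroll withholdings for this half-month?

$3,871.25

Regional Income Tax: taxable = $14,173.00 − $400.00 = $13,773.00
  $1,062.86 + 27.61% × ($13,773.00 − $7,400.00) = $1,062.86 + 27.61% × $6,373.00 = $2,822.45
Training Fund Levy: 7.4% × $14,173.00 = $1,048.80
Total: $2,822.45 + $1,048.80 = $3,871.25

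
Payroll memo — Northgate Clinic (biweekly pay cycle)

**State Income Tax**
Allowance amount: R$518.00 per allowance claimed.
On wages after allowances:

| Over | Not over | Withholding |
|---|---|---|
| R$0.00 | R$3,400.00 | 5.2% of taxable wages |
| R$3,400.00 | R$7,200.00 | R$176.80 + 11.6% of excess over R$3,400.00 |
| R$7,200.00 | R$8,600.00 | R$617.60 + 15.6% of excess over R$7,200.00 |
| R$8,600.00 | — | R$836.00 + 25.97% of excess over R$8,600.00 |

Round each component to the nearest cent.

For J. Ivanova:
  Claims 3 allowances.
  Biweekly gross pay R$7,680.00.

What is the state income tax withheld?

R$493.02

State Income Tax: taxable = R$7,680.00 − 3×R$518.00 = R$6,126.00
  R$176.80 + 11.6% × (R$6,126.00 − R$3,400.00) = R$176.80 + 11.6% × R$2,726.00 = R$493.02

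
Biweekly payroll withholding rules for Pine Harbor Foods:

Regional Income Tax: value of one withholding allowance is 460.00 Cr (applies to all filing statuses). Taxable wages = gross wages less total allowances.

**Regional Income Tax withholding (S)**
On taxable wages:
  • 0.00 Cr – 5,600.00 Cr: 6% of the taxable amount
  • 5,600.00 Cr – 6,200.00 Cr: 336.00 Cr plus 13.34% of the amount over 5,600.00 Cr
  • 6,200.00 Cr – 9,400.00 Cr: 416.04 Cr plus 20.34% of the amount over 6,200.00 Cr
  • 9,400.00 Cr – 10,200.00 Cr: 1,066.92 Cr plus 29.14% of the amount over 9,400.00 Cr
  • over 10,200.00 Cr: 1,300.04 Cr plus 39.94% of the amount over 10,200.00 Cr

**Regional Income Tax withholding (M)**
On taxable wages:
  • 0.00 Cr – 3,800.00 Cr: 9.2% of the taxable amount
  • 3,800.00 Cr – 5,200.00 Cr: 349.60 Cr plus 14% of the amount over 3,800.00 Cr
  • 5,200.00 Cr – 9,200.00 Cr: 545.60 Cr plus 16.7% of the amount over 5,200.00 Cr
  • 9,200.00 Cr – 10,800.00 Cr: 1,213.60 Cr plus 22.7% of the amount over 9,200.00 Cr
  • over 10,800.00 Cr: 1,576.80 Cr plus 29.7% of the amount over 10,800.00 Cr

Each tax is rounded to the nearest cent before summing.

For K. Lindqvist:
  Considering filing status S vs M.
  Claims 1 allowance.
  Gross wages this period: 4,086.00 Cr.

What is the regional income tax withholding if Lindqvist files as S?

Regional Income Tax (S): taxable = 4,086.00 Cr − 1×460.00 Cr = 3,626.00 Cr
  6% × 3,626.00 Cr = 217.56 Cr

217.56 Cr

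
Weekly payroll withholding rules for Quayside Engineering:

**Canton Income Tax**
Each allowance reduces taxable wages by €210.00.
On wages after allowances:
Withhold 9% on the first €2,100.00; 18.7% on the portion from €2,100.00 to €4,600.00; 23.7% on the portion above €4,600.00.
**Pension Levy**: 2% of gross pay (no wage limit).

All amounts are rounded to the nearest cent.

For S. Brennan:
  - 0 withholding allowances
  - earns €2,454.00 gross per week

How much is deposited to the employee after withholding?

Canton Income Tax: taxable = €2,454.00
  €189.00 + 18.7% × (€2,454.00 − €2,100.00) = €189.00 + 18.7% × €354.00 = €255.20
Pension Levy: 2% × €2,454.00 = €49.08
Total withheld: €255.20 + €49.08 = €304.28
Net pay: €2,454.00 − €304.28 = €2,149.72

€2,149.72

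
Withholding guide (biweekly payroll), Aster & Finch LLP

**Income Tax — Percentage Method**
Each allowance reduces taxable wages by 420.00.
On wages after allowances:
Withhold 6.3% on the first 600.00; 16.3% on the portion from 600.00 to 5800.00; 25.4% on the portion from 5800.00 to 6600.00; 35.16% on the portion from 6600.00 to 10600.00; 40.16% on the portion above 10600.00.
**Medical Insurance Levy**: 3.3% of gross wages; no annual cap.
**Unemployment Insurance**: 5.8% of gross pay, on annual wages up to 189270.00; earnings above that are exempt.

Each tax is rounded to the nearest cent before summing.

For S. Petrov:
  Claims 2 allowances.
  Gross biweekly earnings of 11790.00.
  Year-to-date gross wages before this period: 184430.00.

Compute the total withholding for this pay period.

Income Tax: taxable = 11790.00 − 2×420.00 = 10950.00
  2495.00 + 40.16% × (10950.00 − 10600.00) = 2495.00 + 40.16% × 350.00 = 2635.56
Medical Insurance Levy: 3.3% × 11790.00 = 389.07
Unemployment Insurance: cap 189270.00 − YTD 184430.00 = 4840.00 subject; 5.8% × 4840.00 = 280.72
Total: 2635.56 + 389.07 + 280.72 = 3305.35

3305.35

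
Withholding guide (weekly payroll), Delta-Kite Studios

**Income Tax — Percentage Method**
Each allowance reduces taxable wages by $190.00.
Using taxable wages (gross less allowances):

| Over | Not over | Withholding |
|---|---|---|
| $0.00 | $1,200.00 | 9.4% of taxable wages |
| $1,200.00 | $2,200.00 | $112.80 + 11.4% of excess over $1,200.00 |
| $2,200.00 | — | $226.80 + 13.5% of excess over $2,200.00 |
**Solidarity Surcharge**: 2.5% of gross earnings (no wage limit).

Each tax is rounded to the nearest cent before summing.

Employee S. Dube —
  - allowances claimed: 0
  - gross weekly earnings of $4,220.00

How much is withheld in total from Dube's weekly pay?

Income Tax: taxable = $4,220.00
  $226.80 + 13.5% × ($4,220.00 − $2,200.00) = $226.80 + 13.5% × $2,020.00 = $499.50
Solidarity Surcharge: 2.5% × $4,220.00 = $105.50
Total: $499.50 + $105.50 = $605.00

$605.00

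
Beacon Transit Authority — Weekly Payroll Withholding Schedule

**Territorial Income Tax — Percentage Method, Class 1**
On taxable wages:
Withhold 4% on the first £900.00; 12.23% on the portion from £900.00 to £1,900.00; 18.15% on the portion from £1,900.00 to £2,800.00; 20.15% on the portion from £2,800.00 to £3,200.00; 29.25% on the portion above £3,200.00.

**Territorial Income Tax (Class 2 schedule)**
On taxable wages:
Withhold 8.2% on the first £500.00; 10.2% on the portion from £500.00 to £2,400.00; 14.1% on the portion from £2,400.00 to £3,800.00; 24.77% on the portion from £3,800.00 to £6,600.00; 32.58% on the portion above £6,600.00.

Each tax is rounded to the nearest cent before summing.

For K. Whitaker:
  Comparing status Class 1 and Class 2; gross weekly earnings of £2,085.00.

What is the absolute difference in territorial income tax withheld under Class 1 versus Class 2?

Territorial Income Tax (Class 1): taxable = £2,085.00
  £158.30 + 18.15% × (£2,085.00 − £1,900.00) = £158.30 + 18.15% × £185.00 = £191.88
Territorial Income Tax (Class 2): taxable = £2,085.00
  £41.00 + 10.2% × (£2,085.00 − £500.00) = £41.00 + 10.2% × £1,585.00 = £202.67
Difference: |£191.88 − £202.67| = £10.79 (higher under Class 2)

£10.79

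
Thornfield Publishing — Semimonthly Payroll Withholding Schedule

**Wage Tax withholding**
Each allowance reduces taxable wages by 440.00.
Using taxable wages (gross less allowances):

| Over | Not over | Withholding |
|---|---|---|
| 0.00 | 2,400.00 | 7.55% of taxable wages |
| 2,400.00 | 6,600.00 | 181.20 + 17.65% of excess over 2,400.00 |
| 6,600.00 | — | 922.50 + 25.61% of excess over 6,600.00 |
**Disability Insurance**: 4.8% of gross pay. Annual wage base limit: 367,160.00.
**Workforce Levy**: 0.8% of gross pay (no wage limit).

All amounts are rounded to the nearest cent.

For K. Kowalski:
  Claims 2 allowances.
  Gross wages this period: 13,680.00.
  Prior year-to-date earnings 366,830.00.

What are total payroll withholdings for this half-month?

Wage Tax: taxable = 13,680.00 − 2×440.00 = 12,800.00
  922.50 + 25.61% × (12,800.00 − 6,600.00) = 922.50 + 25.61% × 6,200.00 = 2,510.32
Disability Insurance: cap 367,160.00 − YTD 366,830.00 = 330.00 subject; 4.8% × 330.00 = 15.84
Workforce Levy: 0.8% × 13,680.00 = 109.44
Total: 2,510.32 + 15.84 + 109.44 = 2,635.60

2,635.60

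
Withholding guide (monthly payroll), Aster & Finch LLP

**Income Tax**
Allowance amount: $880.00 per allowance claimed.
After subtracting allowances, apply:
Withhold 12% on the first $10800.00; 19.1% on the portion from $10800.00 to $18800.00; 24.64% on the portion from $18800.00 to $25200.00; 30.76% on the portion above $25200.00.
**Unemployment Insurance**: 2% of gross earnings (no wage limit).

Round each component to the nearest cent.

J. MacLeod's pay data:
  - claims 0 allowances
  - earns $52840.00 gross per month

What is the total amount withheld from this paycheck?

Income Tax: taxable = $52840.00
  $4400.96 + 30.76% × ($52840.00 − $25200.00) = $4400.96 + 30.76% × $27640.00 = $12903.02
Unemployment Insurance: 2% × $52840.00 = $1056.80
Total: $12903.02 + $1056.80 = $13959.82

$13959.82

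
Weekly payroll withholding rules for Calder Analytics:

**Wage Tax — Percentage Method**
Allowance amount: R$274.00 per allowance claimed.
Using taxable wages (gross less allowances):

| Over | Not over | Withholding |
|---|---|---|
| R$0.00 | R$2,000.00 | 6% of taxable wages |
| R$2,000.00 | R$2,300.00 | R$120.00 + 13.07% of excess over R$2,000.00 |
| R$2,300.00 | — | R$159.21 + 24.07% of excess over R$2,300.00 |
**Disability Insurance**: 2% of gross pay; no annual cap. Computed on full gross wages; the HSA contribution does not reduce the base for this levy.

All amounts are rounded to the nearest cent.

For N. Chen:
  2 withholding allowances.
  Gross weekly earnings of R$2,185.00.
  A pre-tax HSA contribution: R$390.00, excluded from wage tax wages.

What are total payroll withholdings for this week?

R$118.52

Wage Tax: taxable = R$2,185.00 − R$390.00 − 2×R$274.00 = R$1,247.00
  6% × R$1,247.00 = R$74.82
Disability Insurance: 2% × R$2,185.00 = R$43.70
Total: R$74.82 + R$43.70 = R$118.52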